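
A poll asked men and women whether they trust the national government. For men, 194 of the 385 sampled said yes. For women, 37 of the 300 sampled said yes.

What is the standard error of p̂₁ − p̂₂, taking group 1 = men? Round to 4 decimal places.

0.0318

First, p̂₁ = 194/385 = 0.5039; p̂₂ = 37/300 = 0.1233.
The two standard errors are √(0.5039×0.4961/385) = 0.02548 and √(0.1233×0.8767/300) = 0.01898.
Because the samples are independent, SE_diff = √(0.02548² + 0.01898²) = 0.03177.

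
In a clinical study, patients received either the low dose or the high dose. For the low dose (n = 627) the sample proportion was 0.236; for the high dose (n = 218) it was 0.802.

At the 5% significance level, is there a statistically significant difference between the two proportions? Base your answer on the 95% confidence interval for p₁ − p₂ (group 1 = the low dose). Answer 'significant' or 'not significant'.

significant

The two standard errors are √(0.2360×0.7640/627) = 0.01696 and √(0.8020×0.1980/218) = 0.02699.
Because the samples are independent, SE_diff = √(0.01696² + 0.02699²) = 0.03188.
Using z* = 1.960 for 95%, ME = 1.960 × 0.03188 = 0.06248.
p̂₁ − p̂₂ = -0.5660; interval -0.5660 ± 0.06248 gives (-0.62848, -0.50352).
The interval (-0.62848, -0.50352) does not contain 0, so the difference is significant.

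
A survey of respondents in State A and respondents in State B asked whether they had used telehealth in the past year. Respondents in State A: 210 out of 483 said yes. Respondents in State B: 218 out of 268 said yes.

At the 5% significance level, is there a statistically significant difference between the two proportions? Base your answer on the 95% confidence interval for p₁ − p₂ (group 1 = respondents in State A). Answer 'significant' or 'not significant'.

significant

Sample proportions: 210/483 = 0.4348, 218/268 = 0.8134.
Each SE is √(p̂(1−p̂)/n): √(0.4348·0.5652/483) = 0.02256 and √(0.8134·0.1866/268) = 0.02380.
SE(p̂₁ − p̂₂) = √(SE₁² + SE₂²) = √(0.0005089536 + 0.00056644) = 0.03279, since the two samples are independent.
At 95% confidence z* = 1.960; margin = 1.960 × 0.03279 = 0.06427.
The difference is 0.4348 − 0.8134 = -0.3786, so the interval is -0.3786 ± 0.06427 = (-0.44287, -0.31433).
The interval (-0.44287, -0.31433) does not contain 0, so the difference is significant.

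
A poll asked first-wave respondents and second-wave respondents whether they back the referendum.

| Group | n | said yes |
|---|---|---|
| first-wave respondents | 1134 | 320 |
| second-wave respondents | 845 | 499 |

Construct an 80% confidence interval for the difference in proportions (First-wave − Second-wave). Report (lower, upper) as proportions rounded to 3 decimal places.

First, p̂₁ = 320/1134 = 0.2822; p̂₂ = 499/845 = 0.5905.
The two standard errors are √(0.2822×0.7178/1134) = 0.01337 and √(0.5905×0.4095/845) = 0.01692.
Because the samples are independent, SE_diff = √(0.01337² + 0.01692²) = 0.02156.
Using z* = 1.282 for 80%, ME = 1.282 × 0.02156 = 0.02764.
p̂₁ − p̂₂ = -0.3083; interval -0.3083 ± 0.02764 gives (-0.336, -0.281).

(-0.336, -0.281)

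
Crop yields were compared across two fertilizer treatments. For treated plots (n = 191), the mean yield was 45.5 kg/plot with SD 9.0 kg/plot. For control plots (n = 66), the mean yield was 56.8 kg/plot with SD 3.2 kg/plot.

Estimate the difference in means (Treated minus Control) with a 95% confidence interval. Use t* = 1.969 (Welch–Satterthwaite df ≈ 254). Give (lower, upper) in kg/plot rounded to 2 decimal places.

Standard errors of each mean: 9.0/√191 = 0.6512 and 3.2/√66 = 0.3939.
SE(x̄₁ − x̄₂) = √(0.6512² + 0.3939²) = 0.7611 for independent samples with unequal variances.
With t* = 1.969, the margin is 1.969 × 0.7611 = 1.4986.
x̄₁ − x̄₂ = 45.5 − 56.8 = -11.3000; the interval is -11.3000 ± 1.4986 = (-12.80, -9.80).

(-12.80, -9.80)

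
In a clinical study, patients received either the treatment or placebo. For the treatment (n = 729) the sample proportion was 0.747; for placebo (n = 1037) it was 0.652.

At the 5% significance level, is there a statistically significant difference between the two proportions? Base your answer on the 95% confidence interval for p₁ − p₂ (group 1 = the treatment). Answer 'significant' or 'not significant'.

significant

Each SE is √(p̂(1−p̂)/n): √(0.7470·0.2530/729) = 0.01610 and √(0.6520·0.3480/1037) = 0.01479.
SE(p̂₁ − p̂₂) = √(SE₁² + SE₂²) = √(0.00025921 + 0.0002187441) = 0.02186, since the two samples are independent.
At 95% confidence z* = 1.960; margin = 1.960 × 0.02186 = 0.04285.
The difference is 0.7470 − 0.6520 = 0.0950, so the interval is 0.0950 ± 0.04285 = (0.05215, 0.13785).
The interval (0.05215, 0.13785) does not contain 0, so the difference is significant.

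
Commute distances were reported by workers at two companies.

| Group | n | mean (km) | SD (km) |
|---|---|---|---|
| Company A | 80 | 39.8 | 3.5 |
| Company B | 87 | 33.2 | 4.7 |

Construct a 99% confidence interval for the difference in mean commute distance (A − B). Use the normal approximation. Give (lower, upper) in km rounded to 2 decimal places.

(4.96, 8.24)

SE₁ = s₁/√n₁ = 3.5/√80 = 0.3913; SE₂ = 4.7/√87 = 0.5039.
Independent samples, unequal variances: SE_diff = √(SE₁² + SE₂²) = √(0.15311569 + 0.25391521) = 0.6380.
z* = 2.576, so margin of error = 2.576 × 0.6380 = 1.6435.
Difference in means = 39.8 − 33.2 = 6.6000.
6.6000 ± 1.6435 → (4.96, 8.24).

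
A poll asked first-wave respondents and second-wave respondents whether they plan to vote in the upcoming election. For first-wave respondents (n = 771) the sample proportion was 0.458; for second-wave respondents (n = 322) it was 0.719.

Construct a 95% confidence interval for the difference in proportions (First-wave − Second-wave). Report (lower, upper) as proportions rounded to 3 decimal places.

The two standard errors are √(0.4580×0.5420/771) = 0.01794 and √(0.7190×0.2810/322) = 0.02505.
Because the samples are independent, SE_diff = √(0.01794² + 0.02505²) = 0.03081.
Using z* = 1.960 for 95%, ME = 1.960 × 0.03081 = 0.06039.
p̂₁ − p̂₂ = -0.2610; interval -0.2610 ± 0.06039 gives (-0.321, -0.201).

(-0.321, -0.201)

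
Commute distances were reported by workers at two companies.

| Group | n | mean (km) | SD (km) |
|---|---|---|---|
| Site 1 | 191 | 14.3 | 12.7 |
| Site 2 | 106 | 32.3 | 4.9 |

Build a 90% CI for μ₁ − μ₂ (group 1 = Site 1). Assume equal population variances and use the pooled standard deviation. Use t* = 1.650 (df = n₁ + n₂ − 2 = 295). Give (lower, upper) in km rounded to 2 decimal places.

Pooled variance s_p² = [190·12.7² + 105·4.9²] / (191+106−2) = 112.4276, so s_p = 10.6032.
SE_diff = s_p·√(1/n₁ + 1/n₂) = 10.6032·√(1/191 + 1/106) = 1.2842.
t* = 1.650; margin = 1.650 × 1.2842 = 2.1189.
Difference = 14.3 − 32.3 = -18.0000.
-18.0000 ± 2.1189 → (-20.12, -15.88).

(-20.12, -15.88)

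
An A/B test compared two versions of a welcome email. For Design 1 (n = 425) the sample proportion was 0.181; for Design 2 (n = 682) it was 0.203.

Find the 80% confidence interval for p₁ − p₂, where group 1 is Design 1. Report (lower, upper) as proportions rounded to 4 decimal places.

(-0.0530, 0.0090)

Each SE is √(p̂(1−p̂)/n): √(0.1810·0.8190/425) = 0.01868 and √(0.2030·0.7970/682) = 0.01540.
SE(p̂₁ − p̂₂) = √(SE₁² + SE₂²) = √(0.0003489424 + 0.00023716) = 0.02421, since the two samples are independent.
At 80% confidence z* = 1.282; margin = 1.282 × 0.02421 = 0.03104.
The difference is 0.1810 − 0.2030 = -0.0220, so the interval is -0.0220 ± 0.03104 = (-0.0530, 0.0090).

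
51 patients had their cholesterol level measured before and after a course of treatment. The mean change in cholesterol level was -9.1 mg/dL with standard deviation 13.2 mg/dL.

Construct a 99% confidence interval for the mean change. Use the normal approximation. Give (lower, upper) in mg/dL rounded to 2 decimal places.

This is a matched-pairs design, so SE = s_d/√n = 13.2/√51 = 1.8484.
Margin = 2.576 × 1.8484 = 4.7615; the interval is -9.1 ± 4.7615 = (-13.86, -4.34).

(-13.86, -4.34)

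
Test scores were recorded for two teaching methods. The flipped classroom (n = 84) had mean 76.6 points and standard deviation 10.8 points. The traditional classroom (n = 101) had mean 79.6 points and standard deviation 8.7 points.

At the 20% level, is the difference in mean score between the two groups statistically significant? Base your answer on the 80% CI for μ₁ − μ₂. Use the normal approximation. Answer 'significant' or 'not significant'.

significant

Standard errors of each mean: 10.8/√84 = 1.1784 and 8.7/√101 = 0.8657.
SE(x̄₁ − x̄₂) = √(1.1784² + 0.8657²) = 1.4622 for independent samples with unequal variances.
With z* = 1.282, the margin is 1.282 × 1.4622 = 1.8745.
x̄₁ − x̄₂ = 76.6 − 79.6 = -3.0000; the interval is -3.0000 ± 1.8745 = (-4.8745, -1.1255).
The interval (-4.8745, -1.1255) does not contain 0, so the difference is significant.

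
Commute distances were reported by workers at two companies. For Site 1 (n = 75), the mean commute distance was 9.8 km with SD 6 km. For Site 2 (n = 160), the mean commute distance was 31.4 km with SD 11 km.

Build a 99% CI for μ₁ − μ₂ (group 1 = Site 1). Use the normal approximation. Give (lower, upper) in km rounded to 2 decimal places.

(-24.46, -18.74)

Standard errors of each mean: 6/√75 = 0.6928 and 11/√160 = 0.8696.
SE(x̄₁ − x̄₂) = √(0.6928² + 0.8696²) = 1.1118 for independent samples with unequal variances.
With z* = 2.576, the margin is 2.576 × 1.1118 = 2.8640.
x̄₁ − x̄₂ = 9.8 − 31.4 = -21.6000; the interval is -21.6000 ± 2.8640 = (-24.46, -18.74).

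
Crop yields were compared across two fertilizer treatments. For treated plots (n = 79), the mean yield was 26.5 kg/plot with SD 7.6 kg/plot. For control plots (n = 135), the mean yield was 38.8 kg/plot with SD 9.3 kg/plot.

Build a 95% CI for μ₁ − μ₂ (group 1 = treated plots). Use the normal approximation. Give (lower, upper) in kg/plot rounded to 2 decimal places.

SE₁ = s₁/√n₁ = 7.6/√79 = 0.8551; SE₂ = 9.3/√135 = 0.8004.
Independent samples, unequal variances: SE_diff = √(SE₁² + SE₂²) = √(0.73119601 + 0.64064016) = 1.1713.
z* = 1.960, so margin of error = 1.960 × 1.1713 = 2.2957.
Difference in means = 26.5 − 38.8 = -12.3000.
-12.3000 ± 2.2957 → (-14.60, -10.00).

(-14.60, -10.00)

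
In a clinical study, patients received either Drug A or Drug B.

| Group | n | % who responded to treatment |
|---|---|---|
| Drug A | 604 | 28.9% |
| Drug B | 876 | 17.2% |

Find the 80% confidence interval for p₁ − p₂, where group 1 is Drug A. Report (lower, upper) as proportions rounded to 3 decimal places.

(0.088, 0.146)

Each SE is √(p̂(1−p̂)/n): √(0.2890·0.7110/604) = 0.01844 and √(0.1720·0.8280/876) = 0.01275.
SE(p̂₁ − p̂₂) = √(SE₁² + SE₂²) = √(0.0003400336 + 0.0001625625) = 0.02242, since the two samples are independent.
At 80% confidence z* = 1.282; margin = 1.282 × 0.02242 = 0.02874.
The difference is 0.2890 − 0.1720 = 0.1170, so the interval is 0.1170 ± 0.02874 = (0.088, 0.146).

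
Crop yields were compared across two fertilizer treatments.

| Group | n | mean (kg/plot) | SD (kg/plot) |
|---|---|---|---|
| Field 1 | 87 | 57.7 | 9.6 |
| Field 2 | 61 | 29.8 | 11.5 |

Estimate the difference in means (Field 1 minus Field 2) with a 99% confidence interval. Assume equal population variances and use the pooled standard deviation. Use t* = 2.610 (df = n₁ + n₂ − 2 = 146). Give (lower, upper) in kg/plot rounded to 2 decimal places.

(23.36, 32.44)

s_p = √[((n₁−1)s₁² + (n₂−1)s₂²)/(n₁+n₂−2)] = √[(86·9.6² + 60·11.5²)/146] = 10.4228.
SE = 10.4228·√(1/87 + 1/61) = 1.7406.
With t* = 2.610, margin = 2.610 × 1.7406 = 4.5430.
x̄₁ − x̄₂ = 57.7 − 29.8 = 27.9000; interval 27.9000 ± 4.5430 = (23.36, 32.44).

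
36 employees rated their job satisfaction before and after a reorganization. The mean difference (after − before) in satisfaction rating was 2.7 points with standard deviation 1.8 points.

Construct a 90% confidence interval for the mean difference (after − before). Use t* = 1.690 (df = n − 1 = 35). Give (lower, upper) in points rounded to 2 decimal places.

(2.19, 3.21)

This is a matched-pairs design, so SE = s_d/√n = 1.8/√36 = 0.3000.
Margin = 1.690 × 0.3000 = 0.5070; the interval is 2.7 ± 0.5070 = (2.19, 3.21).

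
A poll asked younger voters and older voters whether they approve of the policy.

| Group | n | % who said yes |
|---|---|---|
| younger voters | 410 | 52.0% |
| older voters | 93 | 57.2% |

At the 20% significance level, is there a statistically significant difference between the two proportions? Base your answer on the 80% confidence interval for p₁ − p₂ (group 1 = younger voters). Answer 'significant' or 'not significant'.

not significant

The two standard errors are √(0.5200×0.4800/410) = 0.02467 and √(0.5720×0.4280/93) = 0.05131.
Because the samples are independent, SE_diff = √(0.02467² + 0.05131²) = 0.05693.
Using z* = 1.282 for 80%, ME = 1.282 × 0.05693 = 0.07298.
p̂₁ − p̂₂ = -0.0520; interval -0.0520 ± 0.07298 gives (-0.12498, 0.02098).
The interval (-0.12498, 0.02098) contains 0, so the difference is not significant.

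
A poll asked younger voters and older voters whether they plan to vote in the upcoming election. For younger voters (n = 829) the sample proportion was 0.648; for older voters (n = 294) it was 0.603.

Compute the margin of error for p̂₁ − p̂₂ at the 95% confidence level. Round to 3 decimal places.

SE₁ = √(p̂₁(1−p̂₁)/n₁) = √(0.6480·0.3520/829) = 0.01659; SE₂ = √(0.6030·0.3970/294) = 0.02854.
Independent samples: SE of the difference = √(SE₁² + SE₂²) = √(0.0002752281 + 0.0008145316) = 0.03301.
z* for 95% confidence is 1.960, so the margin of error is 1.960 × 0.03301 = 0.06470.

0.065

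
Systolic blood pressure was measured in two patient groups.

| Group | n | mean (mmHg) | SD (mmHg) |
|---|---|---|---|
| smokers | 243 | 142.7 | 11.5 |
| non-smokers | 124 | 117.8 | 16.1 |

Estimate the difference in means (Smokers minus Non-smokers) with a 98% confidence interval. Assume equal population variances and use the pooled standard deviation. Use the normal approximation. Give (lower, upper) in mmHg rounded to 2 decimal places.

(21.50, 28.30)

Pooled variance s_p² = [242·11.5² + 123·16.1²] / (243+124−2) = 175.0338, so s_p = 13.2300.
SE_diff = s_p·√(1/n₁ + 1/n₂) = 13.2300·√(1/243 + 1/124) = 1.4601.
z* = 2.326; margin = 2.326 × 1.4601 = 3.3962.
Difference = 142.7 − 117.8 = 24.9000.
24.9000 ± 3.3962 → (21.50, 28.30).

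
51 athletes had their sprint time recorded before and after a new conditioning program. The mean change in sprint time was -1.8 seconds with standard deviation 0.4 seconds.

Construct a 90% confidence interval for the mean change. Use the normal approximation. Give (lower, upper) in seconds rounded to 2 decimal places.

This is a matched-pairs design, so SE = s_d/√n = 0.4/√51 = 0.0560.
Margin = 1.645 × 0.0560 = 0.0921; the interval is -1.8 ± 0.0921 = (-1.89, -1.71).

(-1.89, -1.71)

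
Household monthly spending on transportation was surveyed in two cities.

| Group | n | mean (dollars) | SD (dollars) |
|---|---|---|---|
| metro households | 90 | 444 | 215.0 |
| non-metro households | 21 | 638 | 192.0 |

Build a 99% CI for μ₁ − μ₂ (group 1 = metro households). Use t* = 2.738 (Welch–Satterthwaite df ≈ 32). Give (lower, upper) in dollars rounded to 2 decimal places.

Standard errors of each mean: 215.0/√90 = 22.6630 and 192.0/√21 = 41.8978.
SE(x̄₁ − x̄₂) = √(22.6630² + 41.8978²) = 47.6344 for independent samples with unequal variances.
With t* = 2.738, the margin is 2.738 × 47.6344 = 130.4230.
x̄₁ − x̄₂ = 444 − 638 = -194.0000; the interval is -194.0000 ± 130.4230 = (-324.42, -63.58).

(-324.42, -63.58)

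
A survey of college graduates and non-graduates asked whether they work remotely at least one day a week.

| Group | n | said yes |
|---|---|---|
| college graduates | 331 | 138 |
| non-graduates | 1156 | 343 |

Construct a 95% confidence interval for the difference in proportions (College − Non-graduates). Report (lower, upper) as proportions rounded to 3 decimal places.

(0.061, 0.179)

p̂₁ = 138/331 = 0.4169 and p̂₂ = 343/1156 = 0.2967.
SE₁ = √(p̂₁(1−p̂₁)/n₁) = √(0.4169·0.5831/331) = 0.02710; SE₂ = √(0.2967·0.7033/1156) = 0.01344.
Independent samples: SE of the difference = √(SE₁² + SE₂²) = √(0.00073441 + 0.0001806336) = 0.03025.
z* for 95% confidence is 1.960, so the margin of error is 1.960 × 0.03025 = 0.05929.
Point estimate p̂₁ − p̂₂ = 0.4169 − 0.2967 = 0.1202.
0.1202 ± 0.05929 → (0.061, 0.179).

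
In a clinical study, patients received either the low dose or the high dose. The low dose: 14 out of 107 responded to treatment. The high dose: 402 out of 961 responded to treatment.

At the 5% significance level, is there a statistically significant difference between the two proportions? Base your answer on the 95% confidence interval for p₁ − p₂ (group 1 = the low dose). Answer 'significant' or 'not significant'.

significant

Sample proportions: 14/107 = 0.1308, 402/961 = 0.4183.
Each SE is √(p̂(1−p̂)/n): √(0.1308·0.8692/107) = 0.03260 and √(0.4183·0.5817/961) = 0.01591.
SE(p̂₁ − p̂₂) = √(SE₁² + SE₂²) = √(0.00106276 + 0.0002531281) = 0.03628, since the two samples are independent.
At 95% confidence z* = 1.960; margin = 1.960 × 0.03628 = 0.07111.
The difference is 0.1308 − 0.4183 = -0.2875, so the interval is -0.2875 ± 0.07111 = (-0.35861, -0.21639).
The interval (-0.35861, -0.21639) does not contain 0, so the difference is significant.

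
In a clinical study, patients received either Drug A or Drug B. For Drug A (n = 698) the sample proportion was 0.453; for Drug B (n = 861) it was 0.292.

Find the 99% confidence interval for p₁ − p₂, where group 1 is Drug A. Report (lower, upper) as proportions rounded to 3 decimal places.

The two standard errors are √(0.4530×0.5470/698) = 0.01884 and √(0.2920×0.7080/861) = 0.01550.
Because the samples are independent, SE_diff = √(0.01884² + 0.01550²) = 0.02440.
Using z* = 2.576 for 99%, ME = 2.576 × 0.02440 = 0.06285.
p̂₁ − p̂₂ = 0.1610; interval 0.1610 ± 0.06285 gives (0.098, 0.224).

(0.098, 0.224)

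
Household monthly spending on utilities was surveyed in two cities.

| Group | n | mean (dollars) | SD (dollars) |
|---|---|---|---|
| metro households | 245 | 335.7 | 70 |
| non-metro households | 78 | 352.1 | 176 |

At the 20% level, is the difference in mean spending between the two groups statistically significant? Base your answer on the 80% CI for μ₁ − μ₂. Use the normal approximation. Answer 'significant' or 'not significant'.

Standard errors of each mean: 70/√245 = 4.4721 and 176/√78 = 19.9281.
SE(x̄₁ − x̄₂) = √(4.4721² + 19.9281²) = 20.4237 for independent samples with unequal variances.
With z* = 1.282, the margin is 1.282 × 20.4237 = 26.1832.
x̄₁ − x̄₂ = 335.7 − 352.1 = -16.4000; the interval is -16.4000 ± 26.1832 = (-42.5832, 9.7832).
The interval (-42.5832, 9.7832) contains 0, so the difference is not significant.

not significant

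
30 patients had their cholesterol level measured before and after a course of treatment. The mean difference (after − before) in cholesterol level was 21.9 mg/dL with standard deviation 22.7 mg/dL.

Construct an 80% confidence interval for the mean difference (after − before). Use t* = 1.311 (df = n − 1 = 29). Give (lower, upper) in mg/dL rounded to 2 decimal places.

(16.47, 27.33)

This is a matched-pairs design, so SE = s_d/√n = 22.7/√30 = 4.1444.
Margin = 1.311 × 4.1444 = 5.4333; the interval is 21.9 ± 5.4333 = (16.47, 27.33).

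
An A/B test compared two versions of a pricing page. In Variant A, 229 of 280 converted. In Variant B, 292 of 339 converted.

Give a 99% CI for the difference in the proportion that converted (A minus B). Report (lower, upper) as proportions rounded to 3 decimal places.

(-0.120, 0.033)

First, p̂₁ = 229/280 = 0.8179; p̂₂ = 292/339 = 0.8614.
The two standard errors are √(0.8179×0.1821/280) = 0.02306 and √(0.8614×0.1386/339) = 0.01877.
Because the samples are independent, SE_diff = √(0.02306² + 0.01877²) = 0.02973.
Using z* = 2.576 for 99%, ME = 2.576 × 0.02973 = 0.07658.
p̂₁ − p̂₂ = -0.0435; interval -0.0435 ± 0.07658 gives (-0.120, 0.033).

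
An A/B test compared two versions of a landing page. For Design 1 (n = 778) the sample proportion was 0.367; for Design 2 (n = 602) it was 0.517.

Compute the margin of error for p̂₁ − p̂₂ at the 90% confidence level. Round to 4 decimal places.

0.0439

SE₁ = √(p̂₁(1−p̂₁)/n₁) = √(0.3670·0.6330/778) = 0.01728; SE₂ = √(0.5170·0.4830/602) = 0.02037.
Independent samples: SE of the difference = √(SE₁² + SE₂²) = √(0.0002985984 + 0.0004149369) = 0.02671.
z* for 90% confidence is 1.645, so the margin of error is 1.645 × 0.02671 = 0.04394.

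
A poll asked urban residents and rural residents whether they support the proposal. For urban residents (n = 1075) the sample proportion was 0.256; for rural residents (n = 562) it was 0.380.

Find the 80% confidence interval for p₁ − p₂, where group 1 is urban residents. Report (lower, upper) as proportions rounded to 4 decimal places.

SE₁ = √(p̂₁(1−p̂₁)/n₁) = √(0.2560·0.7440/1075) = 0.01331; SE₂ = √(0.3800·0.6200/562) = 0.02047.
Independent samples: SE of the difference = √(SE₁² + SE₂²) = √(0.0001771561 + 0.0004190209) = 0.02442.
z* for 80% confidence is 1.282, so the margin of error is 1.282 × 0.02442 = 0.03131.
Point estimate p̂₁ − p̂₂ = 0.2560 − 0.3800 = -0.1240.
-0.1240 ± 0.03131 → (-0.1553, -0.0927).

(-0.1553, -0.0927)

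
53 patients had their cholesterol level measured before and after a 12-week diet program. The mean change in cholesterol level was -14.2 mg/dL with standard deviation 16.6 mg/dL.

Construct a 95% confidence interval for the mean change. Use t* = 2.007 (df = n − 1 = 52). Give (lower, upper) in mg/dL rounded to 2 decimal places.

Paired design: SE = s_d/√n = 16.6/√53 = 2.2802.
t* = 2.007; margin of error = 2.007 × 2.2802 = 4.5764.
-14.2 ± 4.5764 → (-18.78, -9.62).

(-18.78, -9.62)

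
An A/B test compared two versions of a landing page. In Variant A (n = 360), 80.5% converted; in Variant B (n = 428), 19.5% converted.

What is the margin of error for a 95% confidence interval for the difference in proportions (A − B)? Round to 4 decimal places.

0.0555

SE₁ = √(p̂₁(1−p̂₁)/n₁) = √(0.8050·0.1950/360) = 0.02088; SE₂ = √(0.1950·0.8050/428) = 0.01915.
Independent samples: SE of the difference = √(SE₁² + SE₂²) = √(0.0004359744 + 0.0003667225) = 0.02833.
z* for 95% confidence is 1.960, so the margin of error is 1.960 × 0.02833 = 0.05553.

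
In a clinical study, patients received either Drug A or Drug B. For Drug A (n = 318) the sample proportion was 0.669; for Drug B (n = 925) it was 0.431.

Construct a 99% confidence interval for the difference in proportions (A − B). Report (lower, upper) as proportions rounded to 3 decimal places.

Each SE is √(p̂(1−p̂)/n): √(0.6690·0.3310/318) = 0.02639 and √(0.4310·0.5690/925) = 0.01628.
SE(p̂₁ − p̂₂) = √(SE₁² + SE₂²) = √(0.0006964321 + 0.0002650384) = 0.03101, since the two samples are independent.
At 99% confidence z* = 2.576; margin = 2.576 × 0.03101 = 0.07988.
The difference is 0.6690 − 0.4310 = 0.2380, so the interval is 0.2380 ± 0.07988 = (0.158, 0.318).

(0.158, 0.318)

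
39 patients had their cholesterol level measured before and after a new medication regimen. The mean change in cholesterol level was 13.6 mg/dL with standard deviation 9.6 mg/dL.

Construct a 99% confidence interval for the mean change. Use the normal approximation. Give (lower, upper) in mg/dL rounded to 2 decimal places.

(9.64, 17.56)

Paired design: SE = s_d/√n = 9.6/√39 = 1.5372.
z* = 2.576; margin of error = 2.576 × 1.5372 = 3.9598.
13.6 ± 3.9598 → (9.64, 17.56).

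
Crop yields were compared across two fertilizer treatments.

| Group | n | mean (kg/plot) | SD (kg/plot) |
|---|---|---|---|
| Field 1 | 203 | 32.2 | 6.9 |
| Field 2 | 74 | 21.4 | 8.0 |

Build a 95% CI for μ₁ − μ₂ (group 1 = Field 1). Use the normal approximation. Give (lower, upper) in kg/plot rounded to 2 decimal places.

(8.74, 12.86)

SE₁ = s₁/√n₁ = 6.9/√203 = 0.4843; SE₂ = 8.0/√74 = 0.9300.
Independent samples, unequal variances: SE_diff = √(SE₁² + SE₂²) = √(0.23454649 + 0.8649) = 1.0485.
z* = 1.960, so margin of error = 1.960 × 1.0485 = 2.0551.
Difference in means = 32.2 − 21.4 = 10.8000.
10.8000 ± 2.0551 → (8.74, 12.86).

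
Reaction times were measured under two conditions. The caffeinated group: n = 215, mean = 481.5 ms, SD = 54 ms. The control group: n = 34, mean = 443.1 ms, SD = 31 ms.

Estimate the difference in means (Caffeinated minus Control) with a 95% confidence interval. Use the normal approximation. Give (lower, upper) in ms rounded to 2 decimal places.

Per-group SEs: s₁/√n₁ = 54/√215 = 3.6828, s₂/√n₂ = 31/√34 = 5.3165.
Unpooled SE of the difference: √(13.56301584 + 28.26517225) = 6.4675.
Margin of error = z* · SE = 1.960 × 6.4675 = 12.6763.
x̄₁ − x̄₂ = 481.5 − 443.1 = 38.4000.
CI: 38.4000 ± 12.6763 = (25.72, 51.08).

(25.72, 51.08)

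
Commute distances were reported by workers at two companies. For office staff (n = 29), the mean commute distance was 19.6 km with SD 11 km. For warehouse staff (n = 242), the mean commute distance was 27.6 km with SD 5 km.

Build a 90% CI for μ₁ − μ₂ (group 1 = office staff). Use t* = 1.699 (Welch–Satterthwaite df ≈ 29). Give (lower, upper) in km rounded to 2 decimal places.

Per-group SEs: s₁/√n₁ = 11/√29 = 2.0426, s₂/√n₂ = 5/√242 = 0.3214.
Unpooled SE of the difference: √(4.17221476 + 0.10329796) = 2.0677.
Margin of error = t* · SE = 1.699 × 2.0677 = 3.5130.
x̄₁ − x̄₂ = 19.6 − 27.6 = -8.0000.
CI: -8.0000 ± 3.5130 = (-11.51, -4.49).

(-11.51, -4.49)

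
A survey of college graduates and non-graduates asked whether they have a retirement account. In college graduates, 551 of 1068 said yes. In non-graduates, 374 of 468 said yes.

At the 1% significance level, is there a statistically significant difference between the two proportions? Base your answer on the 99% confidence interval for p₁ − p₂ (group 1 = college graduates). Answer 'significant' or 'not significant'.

Sample proportions: 551/1068 = 0.5159, 374/468 = 0.7991.
Each SE is √(p̂(1−p̂)/n): √(0.5159·0.4841/1068) = 0.01529 and √(0.7991·0.2009/468) = 0.01852.
SE(p̂₁ − p̂₂) = √(SE₁² + SE₂²) = √(0.0002337841 + 0.0003429904) = 0.02402, since the two samples are independent.
At 99% confidence z* = 2.576; margin = 2.576 × 0.02402 = 0.06188.
The difference is 0.5159 − 0.7991 = -0.2832, so the interval is -0.2832 ± 0.06188 = (-0.34508, -0.22132).
The interval (-0.34508, -0.22132) does not contain 0, so the difference is significant.

significant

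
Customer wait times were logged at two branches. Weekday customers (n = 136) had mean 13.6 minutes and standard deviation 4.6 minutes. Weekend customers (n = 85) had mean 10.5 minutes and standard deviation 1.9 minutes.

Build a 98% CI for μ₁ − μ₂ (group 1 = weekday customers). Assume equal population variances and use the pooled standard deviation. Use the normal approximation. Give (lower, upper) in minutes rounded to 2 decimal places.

(1.88, 4.32)

s_p = √[((n₁−1)s₁² + (n₂−1)s₂²)/(n₁+n₂−2)] = √[(135·4.6² + 84·1.9²)/219] = 3.7985.
SE = 3.7985·√(1/136 + 1/85) = 0.5252.
With z* = 2.326, margin = 2.326 × 0.5252 = 1.2216.
x̄₁ − x̄₂ = 13.6 − 10.5 = 3.1000; interval 3.1000 ± 1.2216 = (1.88, 4.32).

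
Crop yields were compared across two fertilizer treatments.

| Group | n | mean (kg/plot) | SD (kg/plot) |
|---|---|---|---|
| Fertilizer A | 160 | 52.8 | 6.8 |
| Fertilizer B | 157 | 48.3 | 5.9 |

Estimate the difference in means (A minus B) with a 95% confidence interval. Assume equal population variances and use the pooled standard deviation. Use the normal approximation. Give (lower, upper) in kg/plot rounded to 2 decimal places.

(3.10, 5.90)

Pooled variance s_p² = [159·6.8² + 156·5.9²] / (160+157−2) = 40.5794, so s_p = 6.3702.
SE_diff = s_p·√(1/n₁ + 1/n₂) = 6.3702·√(1/160 + 1/157) = 0.7156.
z* = 1.960; margin = 1.960 × 0.7156 = 1.4026.
Difference = 52.8 − 48.3 = 4.5000.
4.5000 ± 1.4026 → (3.10, 5.90).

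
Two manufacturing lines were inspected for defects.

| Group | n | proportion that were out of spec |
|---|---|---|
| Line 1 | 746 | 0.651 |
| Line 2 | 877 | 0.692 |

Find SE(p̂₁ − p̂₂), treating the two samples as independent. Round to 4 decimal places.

0.0234

The two standard errors are √(0.6510×0.3490/746) = 0.01745 and √(0.6920×0.3080/877) = 0.01559.
Because the samples are independent, SE_diff = √(0.01745² + 0.01559²) = 0.02340.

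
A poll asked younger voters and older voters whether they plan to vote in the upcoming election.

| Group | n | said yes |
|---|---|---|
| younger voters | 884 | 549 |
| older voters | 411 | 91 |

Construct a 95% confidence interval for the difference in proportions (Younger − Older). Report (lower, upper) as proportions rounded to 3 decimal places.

First, p̂₁ = 549/884 = 0.6210; p̂₂ = 91/411 = 0.2214.
The two standard errors are √(0.6210×0.3790/884) = 0.01632 and √(0.2214×0.7786/411) = 0.02048.
Because the samples are independent, SE_diff = √(0.01632² + 0.02048²) = 0.02619.
Using z* = 1.960 for 95%, ME = 1.960 × 0.02619 = 0.05133.
p̂₁ − p̂₂ = 0.3996; interval 0.3996 ± 0.05133 gives (0.348, 0.451).

(0.348, 0.451)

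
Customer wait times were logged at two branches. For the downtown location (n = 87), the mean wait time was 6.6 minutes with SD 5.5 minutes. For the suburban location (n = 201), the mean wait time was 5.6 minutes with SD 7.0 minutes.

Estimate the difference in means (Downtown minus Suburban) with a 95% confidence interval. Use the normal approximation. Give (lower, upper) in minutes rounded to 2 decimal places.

SE₁ = s₁/√n₁ = 5.5/√87 = 0.5897; SE₂ = 7.0/√201 = 0.4937.
Independent samples, unequal variances: SE_diff = √(SE₁² + SE₂²) = √(0.34774609 + 0.24373969) = 0.7691.
z* = 1.960, so margin of error = 1.960 × 0.7691 = 1.5074.
Difference in means = 6.6 − 5.6 = 1.0000.
1.0000 ± 1.5074 → (-0.51, 2.51).

(-0.51, 2.51)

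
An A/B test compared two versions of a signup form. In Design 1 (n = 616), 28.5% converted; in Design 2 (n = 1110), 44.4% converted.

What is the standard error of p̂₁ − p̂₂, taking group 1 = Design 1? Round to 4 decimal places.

The two standard errors are √(0.2850×0.7150/616) = 0.01819 and √(0.4440×0.5560/1110) = 0.01491.
Because the samples are independent, SE_diff = √(0.01819² + 0.01491²) = 0.02352.

0.0235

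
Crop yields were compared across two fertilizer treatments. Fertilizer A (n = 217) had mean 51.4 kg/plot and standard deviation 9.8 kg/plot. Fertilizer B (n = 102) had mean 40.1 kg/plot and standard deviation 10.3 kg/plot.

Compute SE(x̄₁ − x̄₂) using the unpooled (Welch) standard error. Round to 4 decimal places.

SE₁ = s₁/√n₁ = 9.8/√217 = 0.6653; SE₂ = 10.3/√102 = 1.0199.
Independent samples, unequal variances: SE_diff = √(SE₁² + SE₂²) = √(0.44262409 + 1.04019601) = 1.2177.

1.2177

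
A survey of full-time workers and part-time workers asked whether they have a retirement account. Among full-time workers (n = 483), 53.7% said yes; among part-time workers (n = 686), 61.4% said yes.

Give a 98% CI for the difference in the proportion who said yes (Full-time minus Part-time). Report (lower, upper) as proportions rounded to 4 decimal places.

(-0.1452, -0.0088)

SE₁ = √(p̂₁(1−p̂₁)/n₁) = √(0.5370·0.4630/483) = 0.02269; SE₂ = √(0.6140·0.3860/686) = 0.01859.
Independent samples: SE of the difference = √(SE₁² + SE₂²) = √(0.0005148361 + 0.0003455881) = 0.02933.
z* for 98% confidence is 2.326, so the margin of error is 2.326 × 0.02933 = 0.06822.
Point estimate p̂₁ − p̂₂ = 0.5370 − 0.6140 = -0.0770.
-0.0770 ± 0.06822 → (-0.1452, -0.0088).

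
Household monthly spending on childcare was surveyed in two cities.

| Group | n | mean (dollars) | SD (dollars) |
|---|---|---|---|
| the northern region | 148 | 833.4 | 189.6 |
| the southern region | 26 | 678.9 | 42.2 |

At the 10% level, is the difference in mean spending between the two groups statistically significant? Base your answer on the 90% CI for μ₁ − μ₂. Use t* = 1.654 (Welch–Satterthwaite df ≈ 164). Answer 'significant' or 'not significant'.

significant

Standard errors of each mean: 189.6/√148 = 15.5850 and 42.2/√26 = 8.2761.
SE(x̄₁ − x̄₂) = √(15.5850² + 8.2761²) = 17.6461 for independent samples with unequal variances.
With t* = 1.654, the margin is 1.654 × 17.6461 = 29.1866.
x̄₁ − x̄₂ = 833.4 − 678.9 = 154.5000; the interval is 154.5000 ± 29.1866 = (125.3134, 183.6866).
The interval (125.3134, 183.6866) does not contain 0, so the difference is significant.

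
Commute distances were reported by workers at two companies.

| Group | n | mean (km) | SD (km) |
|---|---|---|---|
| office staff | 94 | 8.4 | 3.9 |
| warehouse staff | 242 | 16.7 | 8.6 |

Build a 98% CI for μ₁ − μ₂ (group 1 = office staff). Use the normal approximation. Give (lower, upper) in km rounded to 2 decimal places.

(-9.89, -6.71)

Per-group SEs: s₁/√n₁ = 3.9/√94 = 0.4023, s₂/√n₂ = 8.6/√242 = 0.5528.
Unpooled SE of the difference: √(0.16184529 + 0.30558784) = 0.6837.
Margin of error = z* · SE = 2.326 × 0.6837 = 1.5903.
x̄₁ − x̄₂ = 8.4 − 16.7 = -8.3000.
CI: -8.3000 ± 1.5903 = (-9.89, -6.71).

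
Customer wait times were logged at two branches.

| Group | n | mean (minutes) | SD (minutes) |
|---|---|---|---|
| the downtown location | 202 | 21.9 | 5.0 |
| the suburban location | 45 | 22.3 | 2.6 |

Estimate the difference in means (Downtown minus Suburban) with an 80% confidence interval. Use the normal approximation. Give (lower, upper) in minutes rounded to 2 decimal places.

(-1.07, 0.27)

SE₁ = s₁/√n₁ = 5.0/√202 = 0.3518; SE₂ = 2.6/√45 = 0.3876.
Independent samples, unequal variances: SE_diff = √(SE₁² + SE₂²) = √(0.12376324 + 0.15023376) = 0.5234.
z* = 1.282, so margin of error = 1.282 × 0.5234 = 0.6710.
Difference in means = 21.9 − 22.3 = -0.4000.
-0.4000 ± 0.6710 → (-1.07, 0.27).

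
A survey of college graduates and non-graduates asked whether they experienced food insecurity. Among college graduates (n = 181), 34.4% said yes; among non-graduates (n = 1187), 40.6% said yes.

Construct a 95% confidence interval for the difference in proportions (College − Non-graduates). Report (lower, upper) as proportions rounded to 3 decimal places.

(-0.137, 0.013)

The two standard errors are √(0.3440×0.6560/181) = 0.03531 and √(0.4060×0.5940/1187) = 0.01425.
Because the samples are independent, SE_diff = √(0.03531² + 0.01425²) = 0.03808.
Using z* = 1.960 for 95%, ME = 1.960 × 0.03808 = 0.07464.
p̂₁ − p̂₂ = -0.0620; interval -0.0620 ± 0.07464 gives (-0.137, 0.013).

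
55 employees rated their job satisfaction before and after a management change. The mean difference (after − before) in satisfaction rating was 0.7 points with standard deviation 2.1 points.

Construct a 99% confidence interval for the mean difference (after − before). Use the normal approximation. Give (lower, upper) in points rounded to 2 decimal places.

(-0.03, 1.43)

Paired design: SE = s_d/√n = 2.1/√55 = 0.2832.
z* = 2.576; margin of error = 2.576 × 0.2832 = 0.7295.
0.7 ± 0.7295 → (-0.03, 1.43).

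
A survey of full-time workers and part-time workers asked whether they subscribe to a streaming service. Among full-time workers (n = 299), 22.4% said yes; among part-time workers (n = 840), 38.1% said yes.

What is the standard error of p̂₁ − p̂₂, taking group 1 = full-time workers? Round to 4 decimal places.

0.0294

Each SE is √(p̂(1−p̂)/n): √(0.2240·0.7760/299) = 0.02411 and √(0.3810·0.6190/840) = 0.01676.
SE(p̂₁ − p̂₂) = √(SE₁² + SE₂²) = √(0.0005812921 + 0.0002808976) = 0.02936, since the two samples are independent.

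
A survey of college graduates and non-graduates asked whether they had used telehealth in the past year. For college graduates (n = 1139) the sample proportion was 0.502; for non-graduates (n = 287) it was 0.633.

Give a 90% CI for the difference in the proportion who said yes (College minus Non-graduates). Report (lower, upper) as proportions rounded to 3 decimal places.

(-0.184, -0.078)

Each SE is √(p̂(1−p̂)/n): √(0.5020·0.4980/1139) = 0.01482 and √(0.6330·0.3670/287) = 0.02845.
SE(p̂₁ − p̂₂) = √(SE₁² + SE₂²) = √(0.0002196324 + 0.0008094025) = 0.03208, since the two samples are independent.
At 90% confidence z* = 1.645; margin = 1.645 × 0.03208 = 0.05277.
The difference is 0.5020 − 0.6330 = -0.1310, so the interval is -0.1310 ± 0.05277 = (-0.184, -0.078).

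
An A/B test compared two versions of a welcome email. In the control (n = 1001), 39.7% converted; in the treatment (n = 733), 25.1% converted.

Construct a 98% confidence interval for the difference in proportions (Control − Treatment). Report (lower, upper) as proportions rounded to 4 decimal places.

SE₁ = √(p̂₁(1−p̂₁)/n₁) = √(0.3970·0.6030/1001) = 0.01546; SE₂ = √(0.2510·0.7490/733) = 0.01601.
Independent samples: SE of the difference = √(SE₁² + SE₂²) = √(0.0002390116 + 0.0002563201) = 0.02226.
z* for 98% confidence is 2.326, so the margin of error is 2.326 × 0.02226 = 0.05178.
Point estimate p̂₁ − p̂₂ = 0.3970 − 0.2510 = 0.1460.
0.1460 ± 0.05178 → (0.0942, 0.1978).

(0.0942, 0.1978)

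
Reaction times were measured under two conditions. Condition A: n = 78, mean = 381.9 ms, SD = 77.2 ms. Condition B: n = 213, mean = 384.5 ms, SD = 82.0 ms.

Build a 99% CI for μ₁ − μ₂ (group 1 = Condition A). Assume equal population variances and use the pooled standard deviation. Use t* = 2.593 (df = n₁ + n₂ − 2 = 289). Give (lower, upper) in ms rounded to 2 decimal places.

(-30.31, 25.11)

s_p = √[((n₁−1)s₁² + (n₂−1)s₂²)/(n₁+n₂−2)] = √[(77·77.2² + 212·82.0²)/289] = 80.7490.
SE = 80.7490·√(1/78 + 1/213) = 10.6868.
With t* = 2.593, margin = 2.593 × 10.6868 = 27.7109.
x̄₁ − x̄₂ = 381.9 − 384.5 = -2.6000; interval -2.6000 ± 27.7109 = (-30.31, 25.11).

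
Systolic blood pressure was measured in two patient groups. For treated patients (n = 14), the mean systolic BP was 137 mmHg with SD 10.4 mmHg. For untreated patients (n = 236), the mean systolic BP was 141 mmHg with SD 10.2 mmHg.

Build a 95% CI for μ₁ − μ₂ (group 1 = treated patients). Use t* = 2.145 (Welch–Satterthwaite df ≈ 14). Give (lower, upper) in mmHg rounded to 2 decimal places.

(-10.13, 2.13)

Per-group SEs: s₁/√n₁ = 10.4/√14 = 2.7795, s₂/√n₂ = 10.2/√236 = 0.6640.
Unpooled SE of the difference: √(7.72562025 + 0.440896) = 2.8577.
Margin of error = t* · SE = 2.145 × 2.8577 = 6.1298.
x̄₁ − x̄₂ = 137 − 141 = -4.0000.
CI: -4.0000 ± 6.1298 = (-10.13, 2.13).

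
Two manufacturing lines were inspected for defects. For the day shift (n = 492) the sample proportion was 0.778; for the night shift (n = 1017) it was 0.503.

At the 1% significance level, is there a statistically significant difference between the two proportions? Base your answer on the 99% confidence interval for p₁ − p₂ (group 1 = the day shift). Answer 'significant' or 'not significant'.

The two standard errors are √(0.7780×0.2220/492) = 0.01874 and √(0.5030×0.4970/1017) = 0.01568.
Because the samples are independent, SE_diff = √(0.01874² + 0.01568²) = 0.02443.
Using z* = 2.576 for 99%, ME = 2.576 × 0.02443 = 0.06293.
p̂₁ − p̂₂ = 0.2750; interval 0.2750 ± 0.06293 gives (0.21207, 0.33793).
The interval (0.21207, 0.33793) does not contain 0, so the difference is significant.

significant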